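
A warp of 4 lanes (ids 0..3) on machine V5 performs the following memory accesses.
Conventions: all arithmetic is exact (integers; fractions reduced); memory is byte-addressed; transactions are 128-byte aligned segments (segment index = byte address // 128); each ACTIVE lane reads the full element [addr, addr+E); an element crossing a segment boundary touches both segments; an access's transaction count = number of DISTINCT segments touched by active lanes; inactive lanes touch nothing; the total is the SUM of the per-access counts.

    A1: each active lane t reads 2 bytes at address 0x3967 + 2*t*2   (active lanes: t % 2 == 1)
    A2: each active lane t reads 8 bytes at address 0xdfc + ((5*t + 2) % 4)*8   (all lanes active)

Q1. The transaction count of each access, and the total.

A1: 1 transaction
A2: 2 transactions

Answer: 1,2; total 3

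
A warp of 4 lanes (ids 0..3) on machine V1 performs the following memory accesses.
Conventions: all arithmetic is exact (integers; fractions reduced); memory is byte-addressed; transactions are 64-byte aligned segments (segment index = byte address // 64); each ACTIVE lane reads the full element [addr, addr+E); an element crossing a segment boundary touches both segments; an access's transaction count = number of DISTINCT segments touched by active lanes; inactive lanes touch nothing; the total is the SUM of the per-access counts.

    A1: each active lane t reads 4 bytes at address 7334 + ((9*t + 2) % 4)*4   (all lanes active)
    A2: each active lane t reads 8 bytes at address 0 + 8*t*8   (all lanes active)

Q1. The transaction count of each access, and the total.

A1: 1 transaction
A2: 4 transactions

Answer: 1,4; total 5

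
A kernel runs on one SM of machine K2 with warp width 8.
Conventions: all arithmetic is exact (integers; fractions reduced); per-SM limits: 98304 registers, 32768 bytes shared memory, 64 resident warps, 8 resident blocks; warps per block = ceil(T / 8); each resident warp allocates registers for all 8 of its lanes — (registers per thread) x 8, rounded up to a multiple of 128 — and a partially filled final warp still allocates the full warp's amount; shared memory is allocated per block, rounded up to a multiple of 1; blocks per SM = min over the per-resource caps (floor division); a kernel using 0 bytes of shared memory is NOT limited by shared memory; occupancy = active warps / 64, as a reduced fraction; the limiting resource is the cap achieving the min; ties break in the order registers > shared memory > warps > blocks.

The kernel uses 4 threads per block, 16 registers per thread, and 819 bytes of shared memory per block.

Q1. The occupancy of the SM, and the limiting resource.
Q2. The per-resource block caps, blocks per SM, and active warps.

Answer: occupancy 1/8, limited by blocks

registers: 768 blocks
shared memory: 40 blocks
warps: 64 blocks
blocks: 8 blocks

Answer: 8 blocks, 8 active warps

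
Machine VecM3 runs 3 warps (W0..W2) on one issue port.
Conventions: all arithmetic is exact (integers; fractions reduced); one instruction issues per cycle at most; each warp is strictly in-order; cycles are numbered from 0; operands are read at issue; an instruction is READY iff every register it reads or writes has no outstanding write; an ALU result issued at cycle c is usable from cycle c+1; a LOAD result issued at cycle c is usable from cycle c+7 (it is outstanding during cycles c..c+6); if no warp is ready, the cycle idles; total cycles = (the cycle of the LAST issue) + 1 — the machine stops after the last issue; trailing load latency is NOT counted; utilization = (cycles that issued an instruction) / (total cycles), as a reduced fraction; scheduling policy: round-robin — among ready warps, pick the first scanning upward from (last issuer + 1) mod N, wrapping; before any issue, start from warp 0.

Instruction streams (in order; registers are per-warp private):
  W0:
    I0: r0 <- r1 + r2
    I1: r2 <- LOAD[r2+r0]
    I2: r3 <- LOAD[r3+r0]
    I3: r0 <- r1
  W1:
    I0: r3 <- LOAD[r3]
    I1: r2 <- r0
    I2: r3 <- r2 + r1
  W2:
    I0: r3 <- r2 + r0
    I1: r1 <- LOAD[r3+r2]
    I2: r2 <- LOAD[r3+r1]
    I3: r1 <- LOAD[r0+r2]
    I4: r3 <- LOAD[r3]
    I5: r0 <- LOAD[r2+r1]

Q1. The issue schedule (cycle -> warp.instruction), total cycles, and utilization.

cycle 0: W0.I0
cycle 1: W1.I0
cycle 2: W2.I0
cycle 3: W0.I1
cycle 4: W1.I1
cycle 5: W2.I1
cycle 6: W0.I2
cycle 7: W0.I3
cycle 8: W1.I2
cycle 9: idle
cycle 10: idle
cycle 11: idle
cycle 12: W2.I2
cycle 13: idle
cycle 14: idle
cycle 15: idle
cycle 16: idle
cycle 17: idle
cycle 18: idle
cycle 19: W2.I3
cycle 20: W2.I4
cycle 21: idle
cycle 22: idle
cycle 23: idle
cycle 24: idle
cycle 25: idle
cycle 26: W2.I5

Answer: 27 cycles, utilization 13/27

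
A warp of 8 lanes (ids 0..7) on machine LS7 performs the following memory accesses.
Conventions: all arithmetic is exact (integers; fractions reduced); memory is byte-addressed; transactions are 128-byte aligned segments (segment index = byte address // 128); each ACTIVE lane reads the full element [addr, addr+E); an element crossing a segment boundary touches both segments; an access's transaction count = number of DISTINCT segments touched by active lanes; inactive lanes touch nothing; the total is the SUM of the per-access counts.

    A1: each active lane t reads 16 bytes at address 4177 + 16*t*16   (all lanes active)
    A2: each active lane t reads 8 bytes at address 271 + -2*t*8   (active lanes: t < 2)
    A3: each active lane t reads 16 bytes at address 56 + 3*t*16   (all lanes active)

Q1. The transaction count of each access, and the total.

A1: 8 transactions
A2: 2 transactions
A3: 4 transactions

Answer: 8,2,4; total 14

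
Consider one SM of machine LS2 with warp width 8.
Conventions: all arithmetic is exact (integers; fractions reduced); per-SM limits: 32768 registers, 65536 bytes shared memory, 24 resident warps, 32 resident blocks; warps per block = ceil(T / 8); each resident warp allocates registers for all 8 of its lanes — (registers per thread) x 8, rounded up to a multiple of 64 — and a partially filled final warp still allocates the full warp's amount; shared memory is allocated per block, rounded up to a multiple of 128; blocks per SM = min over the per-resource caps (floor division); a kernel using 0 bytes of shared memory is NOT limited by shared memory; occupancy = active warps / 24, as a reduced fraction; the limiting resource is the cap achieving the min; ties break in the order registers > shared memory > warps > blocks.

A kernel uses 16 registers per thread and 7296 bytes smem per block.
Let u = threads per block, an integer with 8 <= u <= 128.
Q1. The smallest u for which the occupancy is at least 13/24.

Answer: u = 9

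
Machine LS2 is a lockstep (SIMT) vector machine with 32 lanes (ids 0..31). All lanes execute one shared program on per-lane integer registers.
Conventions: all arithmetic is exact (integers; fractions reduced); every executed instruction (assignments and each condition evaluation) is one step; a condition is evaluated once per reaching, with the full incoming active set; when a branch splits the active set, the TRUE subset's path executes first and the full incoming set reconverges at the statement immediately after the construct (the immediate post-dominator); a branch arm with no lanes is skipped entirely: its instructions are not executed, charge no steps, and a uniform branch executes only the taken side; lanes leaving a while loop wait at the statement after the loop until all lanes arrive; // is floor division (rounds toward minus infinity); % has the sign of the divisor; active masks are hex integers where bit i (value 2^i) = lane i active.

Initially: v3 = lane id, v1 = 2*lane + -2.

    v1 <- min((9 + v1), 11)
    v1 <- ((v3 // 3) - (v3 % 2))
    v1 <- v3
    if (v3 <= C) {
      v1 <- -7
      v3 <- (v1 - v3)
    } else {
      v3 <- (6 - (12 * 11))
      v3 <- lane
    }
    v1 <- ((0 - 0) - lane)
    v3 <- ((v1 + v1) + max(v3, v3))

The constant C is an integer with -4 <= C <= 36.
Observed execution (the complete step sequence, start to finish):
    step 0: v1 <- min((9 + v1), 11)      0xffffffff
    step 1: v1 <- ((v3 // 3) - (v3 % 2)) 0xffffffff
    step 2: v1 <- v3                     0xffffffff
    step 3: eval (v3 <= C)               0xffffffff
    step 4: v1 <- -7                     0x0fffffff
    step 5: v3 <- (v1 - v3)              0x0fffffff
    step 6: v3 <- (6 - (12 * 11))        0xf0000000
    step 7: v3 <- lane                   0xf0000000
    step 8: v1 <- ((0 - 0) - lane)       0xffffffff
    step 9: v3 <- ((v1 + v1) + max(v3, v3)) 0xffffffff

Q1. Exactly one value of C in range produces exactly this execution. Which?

Answer: C = 27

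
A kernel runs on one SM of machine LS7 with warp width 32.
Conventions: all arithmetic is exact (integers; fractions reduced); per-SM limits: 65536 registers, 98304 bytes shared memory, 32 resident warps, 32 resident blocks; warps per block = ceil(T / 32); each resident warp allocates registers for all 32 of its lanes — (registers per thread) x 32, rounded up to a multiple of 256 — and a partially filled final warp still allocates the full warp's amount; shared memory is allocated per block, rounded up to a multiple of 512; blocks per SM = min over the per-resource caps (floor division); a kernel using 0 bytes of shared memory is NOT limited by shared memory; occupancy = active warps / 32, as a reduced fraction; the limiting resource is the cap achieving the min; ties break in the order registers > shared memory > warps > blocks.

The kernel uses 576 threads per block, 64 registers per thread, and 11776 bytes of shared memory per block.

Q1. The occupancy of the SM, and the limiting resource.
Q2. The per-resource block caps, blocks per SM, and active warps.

Answer: occupancy 9/16, limited by registers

registers: 1 block
shared memory: 8 blocks
warps: 1 block
blocks: 32 blocks

Answer: 1 block, 18 active warps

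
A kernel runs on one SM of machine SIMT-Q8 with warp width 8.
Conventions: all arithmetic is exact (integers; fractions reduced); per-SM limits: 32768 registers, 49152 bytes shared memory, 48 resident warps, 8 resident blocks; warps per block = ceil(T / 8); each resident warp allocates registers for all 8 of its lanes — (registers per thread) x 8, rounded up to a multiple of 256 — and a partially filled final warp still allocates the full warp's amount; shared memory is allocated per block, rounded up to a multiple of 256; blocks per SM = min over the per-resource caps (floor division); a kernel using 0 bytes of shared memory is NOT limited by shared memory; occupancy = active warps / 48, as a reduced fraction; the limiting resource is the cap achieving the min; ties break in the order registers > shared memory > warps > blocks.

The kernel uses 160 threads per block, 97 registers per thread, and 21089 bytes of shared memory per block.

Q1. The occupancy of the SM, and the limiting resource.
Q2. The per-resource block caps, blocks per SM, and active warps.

Answer: occupancy 5/12, limited by registers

registers: 1 block
shared memory: 2 blocks
warps: 2 blocks
blocks: 8 blocks

Answer: 1 block, 20 active warps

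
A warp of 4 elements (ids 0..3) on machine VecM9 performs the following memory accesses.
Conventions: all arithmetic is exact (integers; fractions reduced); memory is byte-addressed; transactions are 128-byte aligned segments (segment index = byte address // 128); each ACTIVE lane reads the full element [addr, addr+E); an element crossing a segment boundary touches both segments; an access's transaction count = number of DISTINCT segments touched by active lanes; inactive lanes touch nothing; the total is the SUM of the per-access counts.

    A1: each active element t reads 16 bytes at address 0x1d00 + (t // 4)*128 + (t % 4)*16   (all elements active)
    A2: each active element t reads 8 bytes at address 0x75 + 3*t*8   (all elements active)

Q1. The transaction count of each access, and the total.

A1: 1 transaction
A2: 2 transactions

Answer: 1,2; total 3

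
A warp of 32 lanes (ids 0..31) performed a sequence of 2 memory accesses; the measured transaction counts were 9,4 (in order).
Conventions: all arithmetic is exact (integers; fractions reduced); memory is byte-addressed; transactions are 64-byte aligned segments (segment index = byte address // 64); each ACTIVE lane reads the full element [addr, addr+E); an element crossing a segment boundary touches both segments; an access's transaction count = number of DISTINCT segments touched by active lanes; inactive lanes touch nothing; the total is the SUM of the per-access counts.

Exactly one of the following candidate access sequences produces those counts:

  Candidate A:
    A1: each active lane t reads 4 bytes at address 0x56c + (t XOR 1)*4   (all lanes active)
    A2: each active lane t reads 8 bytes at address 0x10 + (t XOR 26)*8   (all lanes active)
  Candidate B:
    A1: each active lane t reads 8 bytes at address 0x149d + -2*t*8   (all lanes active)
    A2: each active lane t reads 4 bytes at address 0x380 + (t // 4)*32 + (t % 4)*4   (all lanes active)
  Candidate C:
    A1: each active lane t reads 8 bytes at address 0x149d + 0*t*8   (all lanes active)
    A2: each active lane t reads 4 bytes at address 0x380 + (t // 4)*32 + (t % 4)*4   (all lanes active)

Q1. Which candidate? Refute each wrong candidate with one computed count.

A: A1 gives 3 transactions, not 9
C: A1 gives 1 transaction, not 9
B: all counts match (9,4)

Answer: B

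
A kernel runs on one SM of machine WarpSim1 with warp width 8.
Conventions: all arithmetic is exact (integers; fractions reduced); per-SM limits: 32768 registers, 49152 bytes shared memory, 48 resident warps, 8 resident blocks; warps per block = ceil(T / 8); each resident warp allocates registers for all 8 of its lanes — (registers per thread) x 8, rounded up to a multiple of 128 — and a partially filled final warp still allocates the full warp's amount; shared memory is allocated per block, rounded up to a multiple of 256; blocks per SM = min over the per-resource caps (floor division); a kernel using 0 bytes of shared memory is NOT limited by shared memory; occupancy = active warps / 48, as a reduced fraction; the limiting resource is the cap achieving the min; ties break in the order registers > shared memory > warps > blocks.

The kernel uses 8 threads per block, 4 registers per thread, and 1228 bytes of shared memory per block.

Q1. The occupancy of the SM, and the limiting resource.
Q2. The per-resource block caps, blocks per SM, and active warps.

Answer: occupancy 1/6, limited by blocks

registers: 256 blocks
shared memory: 38 blocks
warps: 48 blocks
blocks: 8 blocks

Answer: 8 blocks, 8 active warps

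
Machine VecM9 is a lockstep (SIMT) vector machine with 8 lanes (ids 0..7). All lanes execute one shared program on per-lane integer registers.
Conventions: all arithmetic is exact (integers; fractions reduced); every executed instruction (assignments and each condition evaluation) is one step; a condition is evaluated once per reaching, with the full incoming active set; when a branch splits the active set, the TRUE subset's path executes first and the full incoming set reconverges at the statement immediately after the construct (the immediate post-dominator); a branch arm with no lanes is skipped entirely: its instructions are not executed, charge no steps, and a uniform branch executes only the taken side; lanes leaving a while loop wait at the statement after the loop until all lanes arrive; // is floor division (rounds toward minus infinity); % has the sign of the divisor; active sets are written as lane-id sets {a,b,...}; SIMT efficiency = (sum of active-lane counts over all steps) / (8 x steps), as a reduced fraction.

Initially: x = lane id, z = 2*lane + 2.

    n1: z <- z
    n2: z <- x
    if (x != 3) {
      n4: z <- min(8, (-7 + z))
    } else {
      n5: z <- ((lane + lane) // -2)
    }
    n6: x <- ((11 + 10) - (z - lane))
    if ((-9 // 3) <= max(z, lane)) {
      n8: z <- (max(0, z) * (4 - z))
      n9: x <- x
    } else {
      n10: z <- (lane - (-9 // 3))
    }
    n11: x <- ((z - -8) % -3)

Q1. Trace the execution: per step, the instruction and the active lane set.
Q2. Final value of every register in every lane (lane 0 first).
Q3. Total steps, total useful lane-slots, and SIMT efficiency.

step 0: z <- z                       {0,1,2,3,4,5,6,7}
step 1: z <- x                       {0,1,2,3,4,5,6,7}
step 2: eval (x != 3)                {0,1,2,3,4,5,6,7}
step 3: z <- min(8, (-7 + z))        {0,1,2,4,5,6,7}
step 4: z <- ((lane + lane) // -2)   {3}
step 5: x <- ((11 + 10) - (z - lane)) {0,1,2,3,4,5,6,7}
step 6: eval ((-9 // 3) <= max(z, lane)) {0,1,2,3,4,5,6,7}
step 7: z <- (max(0, z) * (4 - z))   {0,1,2,3,4,5,6,7}
step 8: x <- x                       {0,1,2,3,4,5,6,7}
step 9: x <- ((z - -8) % -3)         {0,1,2,3,4,5,6,7}

Answer: 10 steps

x: -1,-1,-1,-1,-1,-1,-1,-1
z: 0,0,0,0,0,0,0,0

steps = 10; useful = 72; efficiency = 72/80 = 9/10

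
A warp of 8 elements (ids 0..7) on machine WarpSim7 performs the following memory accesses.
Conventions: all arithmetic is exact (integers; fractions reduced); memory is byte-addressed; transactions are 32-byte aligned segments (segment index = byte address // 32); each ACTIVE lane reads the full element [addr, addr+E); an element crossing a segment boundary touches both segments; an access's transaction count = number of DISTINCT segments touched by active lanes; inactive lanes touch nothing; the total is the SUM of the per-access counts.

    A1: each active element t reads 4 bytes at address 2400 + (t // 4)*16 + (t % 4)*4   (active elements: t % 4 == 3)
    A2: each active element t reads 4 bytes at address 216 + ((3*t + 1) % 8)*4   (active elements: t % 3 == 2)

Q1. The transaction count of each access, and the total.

A1: 1 transaction
A2: 2 transactions

Answer: 1,2; total 3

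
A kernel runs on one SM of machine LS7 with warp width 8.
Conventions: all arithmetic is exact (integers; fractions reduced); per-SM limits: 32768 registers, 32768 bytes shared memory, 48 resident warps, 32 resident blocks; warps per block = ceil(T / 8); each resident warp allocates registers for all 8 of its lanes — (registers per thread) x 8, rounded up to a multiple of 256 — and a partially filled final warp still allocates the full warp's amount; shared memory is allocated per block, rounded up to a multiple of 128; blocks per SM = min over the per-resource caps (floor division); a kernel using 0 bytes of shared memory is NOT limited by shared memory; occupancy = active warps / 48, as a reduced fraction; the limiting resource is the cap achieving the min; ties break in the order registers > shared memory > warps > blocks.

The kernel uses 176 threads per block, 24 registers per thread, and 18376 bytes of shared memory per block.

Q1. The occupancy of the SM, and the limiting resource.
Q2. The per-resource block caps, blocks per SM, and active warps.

Answer: occupancy 11/24, limited by shared memory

registers: 5 blocks
shared memory: 1 block
warps: 2 blocks
blocks: 32 blocks

Answer: 1 block, 22 active warps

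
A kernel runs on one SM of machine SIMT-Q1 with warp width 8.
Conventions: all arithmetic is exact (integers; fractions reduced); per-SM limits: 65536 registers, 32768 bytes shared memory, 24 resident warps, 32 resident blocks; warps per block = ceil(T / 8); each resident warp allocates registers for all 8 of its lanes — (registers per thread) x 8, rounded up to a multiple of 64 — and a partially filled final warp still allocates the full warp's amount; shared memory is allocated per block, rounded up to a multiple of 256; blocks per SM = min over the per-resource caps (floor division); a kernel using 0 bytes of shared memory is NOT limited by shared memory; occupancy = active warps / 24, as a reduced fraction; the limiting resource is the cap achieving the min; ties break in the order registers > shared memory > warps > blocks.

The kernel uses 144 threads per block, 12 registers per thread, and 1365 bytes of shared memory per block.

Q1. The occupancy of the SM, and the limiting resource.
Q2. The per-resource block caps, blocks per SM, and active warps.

Answer: occupancy 3/4, limited by warps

registers: 28 blocks
shared memory: 21 blocks
warps: 1 block
blocks: 32 blocks

Answer: 1 block, 18 active warps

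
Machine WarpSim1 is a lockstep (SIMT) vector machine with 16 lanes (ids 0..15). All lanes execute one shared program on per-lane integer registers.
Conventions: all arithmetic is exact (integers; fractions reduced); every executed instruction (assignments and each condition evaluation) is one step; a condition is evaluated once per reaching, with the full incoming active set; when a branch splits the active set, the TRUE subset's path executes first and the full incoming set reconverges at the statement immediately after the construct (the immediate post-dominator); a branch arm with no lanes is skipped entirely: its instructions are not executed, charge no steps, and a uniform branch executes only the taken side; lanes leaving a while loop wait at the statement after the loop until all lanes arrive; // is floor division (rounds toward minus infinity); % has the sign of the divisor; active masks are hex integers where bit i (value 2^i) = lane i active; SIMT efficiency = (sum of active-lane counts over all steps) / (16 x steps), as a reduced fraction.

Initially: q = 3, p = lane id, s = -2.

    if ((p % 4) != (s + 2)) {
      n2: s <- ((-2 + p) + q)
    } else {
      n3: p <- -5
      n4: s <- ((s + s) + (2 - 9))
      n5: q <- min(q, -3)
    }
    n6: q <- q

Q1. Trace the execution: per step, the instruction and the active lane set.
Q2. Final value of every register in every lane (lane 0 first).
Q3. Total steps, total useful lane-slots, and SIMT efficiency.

step 0: eval ((p % 4) != (s + 2))    0xffff
step 1: s <- ((-2 + p) + q)          0xeeee
step 2: p <- -5                      0x1111
step 3: s <- ((s + s) + (2 - 9))     0x1111
step 4: q <- min(q, -3)              0x1111
step 5: q <- q                       0xffff

Answer: 6 steps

q: -3,3,3,3,-3,3,3,3,-3,3,3,3,-3,3,3,3
p: -5,1,2,3,-5,5,6,7,-5,9,10,11,-5,13,14,15
s: -11,2,3,4,-11,6,7,8,-11,10,11,12,-11,14,15,16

steps = 6; useful = 56; efficiency = 56/96 = 7/12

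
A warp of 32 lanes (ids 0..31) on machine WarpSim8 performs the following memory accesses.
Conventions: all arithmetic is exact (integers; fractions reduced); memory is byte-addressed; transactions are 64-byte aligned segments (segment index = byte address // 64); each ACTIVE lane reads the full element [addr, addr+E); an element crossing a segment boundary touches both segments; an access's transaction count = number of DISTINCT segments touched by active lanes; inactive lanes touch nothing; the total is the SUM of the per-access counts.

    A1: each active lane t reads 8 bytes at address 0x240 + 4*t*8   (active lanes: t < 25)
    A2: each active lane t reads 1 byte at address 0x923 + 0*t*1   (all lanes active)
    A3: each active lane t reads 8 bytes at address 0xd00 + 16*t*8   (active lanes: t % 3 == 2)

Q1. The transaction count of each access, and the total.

A1: 13 transactions
A2: 1 transaction
A3: 10 transactions

Answer: 13,1,10; total 24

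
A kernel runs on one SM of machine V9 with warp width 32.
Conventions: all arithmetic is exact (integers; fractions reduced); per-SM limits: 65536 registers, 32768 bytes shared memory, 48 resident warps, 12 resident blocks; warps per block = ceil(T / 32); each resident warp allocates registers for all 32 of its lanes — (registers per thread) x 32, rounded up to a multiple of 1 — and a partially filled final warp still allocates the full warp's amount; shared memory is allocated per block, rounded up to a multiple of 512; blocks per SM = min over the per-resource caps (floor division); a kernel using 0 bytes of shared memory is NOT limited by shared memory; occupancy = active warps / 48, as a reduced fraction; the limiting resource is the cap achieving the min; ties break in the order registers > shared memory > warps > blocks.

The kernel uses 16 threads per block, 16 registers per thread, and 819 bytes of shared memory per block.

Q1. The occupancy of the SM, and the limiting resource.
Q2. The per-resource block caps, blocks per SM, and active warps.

Answer: occupancy 1/4, limited by blocks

registers: 128 blocks
shared memory: 32 blocks
warps: 48 blocks
blocks: 12 blocks

Answer: 12 blocks, 12 active warps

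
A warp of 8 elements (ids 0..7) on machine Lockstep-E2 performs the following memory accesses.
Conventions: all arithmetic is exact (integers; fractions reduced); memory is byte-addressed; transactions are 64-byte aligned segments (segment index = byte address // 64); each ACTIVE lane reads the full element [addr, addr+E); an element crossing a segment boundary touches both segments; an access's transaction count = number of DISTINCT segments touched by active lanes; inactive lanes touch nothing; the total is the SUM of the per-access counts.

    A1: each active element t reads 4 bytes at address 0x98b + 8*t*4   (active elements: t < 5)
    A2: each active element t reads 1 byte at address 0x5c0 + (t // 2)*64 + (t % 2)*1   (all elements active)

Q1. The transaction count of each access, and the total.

A1: 3 transactions
A2: 4 transactions

Answer: 3,4; total 7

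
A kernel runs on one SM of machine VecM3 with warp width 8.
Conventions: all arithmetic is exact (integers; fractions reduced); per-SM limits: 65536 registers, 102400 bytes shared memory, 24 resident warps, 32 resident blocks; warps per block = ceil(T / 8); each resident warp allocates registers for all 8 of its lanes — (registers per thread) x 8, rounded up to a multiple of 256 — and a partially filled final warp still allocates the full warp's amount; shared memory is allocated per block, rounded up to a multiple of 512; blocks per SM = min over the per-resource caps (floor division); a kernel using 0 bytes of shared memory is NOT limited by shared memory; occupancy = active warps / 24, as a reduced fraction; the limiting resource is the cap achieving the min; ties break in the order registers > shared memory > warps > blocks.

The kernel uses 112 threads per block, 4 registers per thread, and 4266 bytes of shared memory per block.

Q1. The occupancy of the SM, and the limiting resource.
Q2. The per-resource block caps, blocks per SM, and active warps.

Answer: occupancy 7/12, limited by warps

registers: 18 blocks
shared memory: 22 blocks
warps: 1 block
blocks: 32 blocks

Answer: 1 block, 14 active warps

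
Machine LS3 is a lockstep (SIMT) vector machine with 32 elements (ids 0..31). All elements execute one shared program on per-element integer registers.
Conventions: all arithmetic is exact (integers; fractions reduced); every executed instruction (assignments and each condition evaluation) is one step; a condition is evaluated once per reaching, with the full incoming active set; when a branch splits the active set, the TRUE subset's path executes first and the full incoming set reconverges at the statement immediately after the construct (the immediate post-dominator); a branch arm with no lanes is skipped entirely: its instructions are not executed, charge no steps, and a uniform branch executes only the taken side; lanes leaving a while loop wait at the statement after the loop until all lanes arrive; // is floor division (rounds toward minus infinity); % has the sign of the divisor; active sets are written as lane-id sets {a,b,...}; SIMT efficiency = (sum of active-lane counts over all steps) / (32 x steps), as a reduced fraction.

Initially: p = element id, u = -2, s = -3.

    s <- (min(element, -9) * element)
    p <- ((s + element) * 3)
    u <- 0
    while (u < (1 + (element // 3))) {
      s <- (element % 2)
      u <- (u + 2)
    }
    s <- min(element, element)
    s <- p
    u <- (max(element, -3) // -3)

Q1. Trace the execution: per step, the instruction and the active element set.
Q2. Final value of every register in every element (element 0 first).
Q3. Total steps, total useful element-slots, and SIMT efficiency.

step 0: s <- (min(element, -9) * element) {0,1,2,3,4,5,6,7,8,9,10,11,12,13,14,15,16,17,18,19,20,21,22,23,24,25,26,27,28,29,30,31}
step 1: p <- ((s + element) * 3)     {0,1,2,3,4,5,6,7,8,9,10,11,12,13,14,15,16,17,18,19,20,21,22,23,24,25,26,27,28,29,30,31}
step 2: u <- 0                       {0,1,2,3,4,5,6,7,8,9,10,11,12,13,14,15,16,17,18,19,20,21,22,23,24,25,26,27,28,29,30,31}
step 3: eval (u < (1 + (element // 3))) {0,1,2,3,4,5,6,7,8,9,10,11,12,13,14,15,16,17,18,19,20,21,22,23,24,25,26,27,28,29,30,31}
step 4: s <- (element % 2)           {0,1,2,3,4,5,6,7,8,9,10,11,12,13,14,15,16,17,18,19,20,21,22,23,24,25,26,27,28,29,30,31}
step 5: u <- (u + 2)                 {0,1,2,3,4,5,6,7,8,9,10,11,12,13,14,15,16,17,18,19,20,21,22,23,24,25,26,27,28,29,30,31}
step 6: eval (u < (1 + (element // 3))) {0,1,2,3,4,5,6,7,8,9,10,11,12,13,14,15,16,17,18,19,20,21,22,23,24,25,26,27,28,29,30,31}
step 7: s <- (element % 2)           {6,7,8,9,10,11,12,13,14,15,16,17,18,19,20,21,22,23,24,25,26,27,28,29,30,31}
step 8: u <- (u + 2)                 {6,7,8,9,10,11,12,13,14,15,16,17,18,19,20,21,22,23,24,25,26,27,28,29,30,31}
step 9: eval (u < (1 + (element // 3))) {6,7,8,9,10,11,12,13,14,15,16,17,18,19,20,21,22,23,24,25,26,27,28,29,30,31}
step 10: s <- (element % 2)           {12,13,14,15,16,17,18,19,20,21,22,23,24,25,26,27,28,29,30,31}
step 11: u <- (u + 2)                 {12,13,14,15,16,17,18,19,20,21,22,23,24,25,26,27,28,29,30,31}
step 12: eval (u < (1 + (element // 3))) {12,13,14,15,16,17,18,19,20,21,22,23,24,25,26,27,28,29,30,31}
step 13: s <- (element % 2)           {18,19,20,21,22,23,24,25,26,27,28,29,30,31}
step 14: u <- (u + 2)                 {18,19,20,21,22,23,24,25,26,27,28,29,30,31}
step 15: eval (u < (1 + (element // 3))) {18,19,20,21,22,23,24,25,26,27,28,29,30,31}
step 16: s <- (element % 2)           {24,25,26,27,28,29,30,31}
step 17: u <- (u + 2)                 {24,25,26,27,28,29,30,31}
step 18: eval (u < (1 + (element // 3))) {24,25,26,27,28,29,30,31}
step 19: s <- (element % 2)           {30,31}
step 20: u <- (u + 2)                 {30,31}
step 21: eval (u < (1 + (element // 3))) {30,31}
step 22: s <- min(element, element)   {0,1,2,3,4,5,6,7,8,9,10,11,12,13,14,15,16,17,18,19,20,21,22,23,24,25,26,27,28,29,30,31}
step 23: s <- p                       {0,1,2,3,4,5,6,7,8,9,10,11,12,13,14,15,16,17,18,19,20,21,22,23,24,25,26,27,28,29,30,31}
step 24: u <- (max(element, -3) // -3) {0,1,2,3,4,5,6,7,8,9,10,11,12,13,14,15,16,17,18,19,20,21,22,23,24,25,26,27,28,29,30,31}

Answer: 25 steps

p: 0,-24,-48,-72,-96,-120,-144,-168,-192,-216,-240,-264,-288,-312,-336,-360,-384,-408,-432,-456,-480,-504,-528,-552,-576,-600,-624,-648,-672,-696,-720,-744
u: 0,-1,-1,-1,-2,-2,-2,-3,-3,-3,-4,-4,-4,-5,-5,-5,-6,-6,-6,-7,-7,-7,-8,-8,-8,-9,-9,-9,-10,-10,-10,-11
s: 0,-24,-48,-72,-96,-120,-144,-168,-192,-216,-240,-264,-288,-312,-336,-360,-384,-408,-432,-456,-480,-504,-528,-552,-576,-600,-624,-648,-672,-696,-720,-744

steps = 25; useful = 530; efficiency = 530/800 = 53/80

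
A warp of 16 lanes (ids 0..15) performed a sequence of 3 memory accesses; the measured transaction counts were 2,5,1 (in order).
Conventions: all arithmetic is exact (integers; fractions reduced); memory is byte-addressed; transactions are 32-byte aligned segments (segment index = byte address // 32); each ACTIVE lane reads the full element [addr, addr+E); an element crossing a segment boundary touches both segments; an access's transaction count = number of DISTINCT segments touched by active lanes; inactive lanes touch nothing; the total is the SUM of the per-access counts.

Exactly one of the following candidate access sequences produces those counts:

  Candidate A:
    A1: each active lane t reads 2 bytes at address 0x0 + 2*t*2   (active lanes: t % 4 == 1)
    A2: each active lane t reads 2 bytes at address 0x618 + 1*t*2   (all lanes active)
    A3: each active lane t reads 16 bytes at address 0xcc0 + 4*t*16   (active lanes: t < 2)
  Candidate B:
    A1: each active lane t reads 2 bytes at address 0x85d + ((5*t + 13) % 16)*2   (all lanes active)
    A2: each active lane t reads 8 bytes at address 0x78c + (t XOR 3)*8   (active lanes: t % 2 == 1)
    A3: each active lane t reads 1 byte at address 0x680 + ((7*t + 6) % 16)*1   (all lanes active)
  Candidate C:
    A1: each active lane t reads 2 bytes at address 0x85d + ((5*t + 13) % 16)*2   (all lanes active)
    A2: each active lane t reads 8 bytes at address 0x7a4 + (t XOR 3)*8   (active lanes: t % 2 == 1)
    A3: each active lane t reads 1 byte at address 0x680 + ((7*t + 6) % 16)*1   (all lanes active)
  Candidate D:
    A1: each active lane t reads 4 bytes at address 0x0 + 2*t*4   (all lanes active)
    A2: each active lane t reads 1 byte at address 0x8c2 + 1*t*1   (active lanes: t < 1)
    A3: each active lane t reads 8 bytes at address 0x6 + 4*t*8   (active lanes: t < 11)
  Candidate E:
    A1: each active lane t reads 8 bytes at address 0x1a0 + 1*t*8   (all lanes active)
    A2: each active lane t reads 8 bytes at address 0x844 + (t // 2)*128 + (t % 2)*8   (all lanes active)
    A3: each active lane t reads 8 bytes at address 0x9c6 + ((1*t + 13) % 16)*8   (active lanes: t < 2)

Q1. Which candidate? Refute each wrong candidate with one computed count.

A: A2 gives 2 transactions, not 5
C: A2 gives 4 transactions, not 5
D: A1 gives 4 transactions, not 2
E: A1 gives 4 transactions, not 2
B: all counts match (2,5,1)

Answer: B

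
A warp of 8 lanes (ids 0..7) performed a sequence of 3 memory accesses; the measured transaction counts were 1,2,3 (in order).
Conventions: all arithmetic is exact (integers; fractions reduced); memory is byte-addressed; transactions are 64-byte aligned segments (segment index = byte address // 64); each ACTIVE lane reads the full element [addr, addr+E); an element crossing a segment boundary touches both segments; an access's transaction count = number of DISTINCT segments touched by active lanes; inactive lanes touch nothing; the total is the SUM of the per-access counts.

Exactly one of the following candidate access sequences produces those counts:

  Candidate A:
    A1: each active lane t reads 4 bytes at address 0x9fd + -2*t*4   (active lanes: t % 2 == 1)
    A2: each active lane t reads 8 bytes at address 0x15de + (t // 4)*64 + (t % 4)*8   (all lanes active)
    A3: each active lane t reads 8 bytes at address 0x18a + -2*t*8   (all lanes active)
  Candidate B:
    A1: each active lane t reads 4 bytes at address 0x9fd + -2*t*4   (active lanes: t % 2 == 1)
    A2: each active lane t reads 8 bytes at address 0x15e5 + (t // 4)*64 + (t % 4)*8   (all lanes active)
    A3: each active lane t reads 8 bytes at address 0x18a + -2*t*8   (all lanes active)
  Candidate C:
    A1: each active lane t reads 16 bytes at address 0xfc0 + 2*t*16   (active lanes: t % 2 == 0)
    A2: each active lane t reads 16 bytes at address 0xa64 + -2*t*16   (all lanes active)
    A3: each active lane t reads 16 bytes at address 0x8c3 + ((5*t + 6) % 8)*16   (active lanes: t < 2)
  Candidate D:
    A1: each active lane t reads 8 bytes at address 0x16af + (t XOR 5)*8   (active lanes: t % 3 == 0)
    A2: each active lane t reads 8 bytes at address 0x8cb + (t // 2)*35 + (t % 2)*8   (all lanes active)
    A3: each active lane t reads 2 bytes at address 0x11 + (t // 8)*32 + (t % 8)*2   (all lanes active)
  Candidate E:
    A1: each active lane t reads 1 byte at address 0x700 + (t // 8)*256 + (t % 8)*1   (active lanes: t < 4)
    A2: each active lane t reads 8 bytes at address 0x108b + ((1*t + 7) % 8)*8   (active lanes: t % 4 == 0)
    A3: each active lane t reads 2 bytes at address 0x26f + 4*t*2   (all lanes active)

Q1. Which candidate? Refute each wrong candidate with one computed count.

B: A2 gives 3 transactions, not 2
C: A1 gives 4 transactions, not 1
D: A2 gives 3 transactions, not 2
E: A3 gives 2 transactions, not 3
A: all counts match (1,2,3)

Answer: A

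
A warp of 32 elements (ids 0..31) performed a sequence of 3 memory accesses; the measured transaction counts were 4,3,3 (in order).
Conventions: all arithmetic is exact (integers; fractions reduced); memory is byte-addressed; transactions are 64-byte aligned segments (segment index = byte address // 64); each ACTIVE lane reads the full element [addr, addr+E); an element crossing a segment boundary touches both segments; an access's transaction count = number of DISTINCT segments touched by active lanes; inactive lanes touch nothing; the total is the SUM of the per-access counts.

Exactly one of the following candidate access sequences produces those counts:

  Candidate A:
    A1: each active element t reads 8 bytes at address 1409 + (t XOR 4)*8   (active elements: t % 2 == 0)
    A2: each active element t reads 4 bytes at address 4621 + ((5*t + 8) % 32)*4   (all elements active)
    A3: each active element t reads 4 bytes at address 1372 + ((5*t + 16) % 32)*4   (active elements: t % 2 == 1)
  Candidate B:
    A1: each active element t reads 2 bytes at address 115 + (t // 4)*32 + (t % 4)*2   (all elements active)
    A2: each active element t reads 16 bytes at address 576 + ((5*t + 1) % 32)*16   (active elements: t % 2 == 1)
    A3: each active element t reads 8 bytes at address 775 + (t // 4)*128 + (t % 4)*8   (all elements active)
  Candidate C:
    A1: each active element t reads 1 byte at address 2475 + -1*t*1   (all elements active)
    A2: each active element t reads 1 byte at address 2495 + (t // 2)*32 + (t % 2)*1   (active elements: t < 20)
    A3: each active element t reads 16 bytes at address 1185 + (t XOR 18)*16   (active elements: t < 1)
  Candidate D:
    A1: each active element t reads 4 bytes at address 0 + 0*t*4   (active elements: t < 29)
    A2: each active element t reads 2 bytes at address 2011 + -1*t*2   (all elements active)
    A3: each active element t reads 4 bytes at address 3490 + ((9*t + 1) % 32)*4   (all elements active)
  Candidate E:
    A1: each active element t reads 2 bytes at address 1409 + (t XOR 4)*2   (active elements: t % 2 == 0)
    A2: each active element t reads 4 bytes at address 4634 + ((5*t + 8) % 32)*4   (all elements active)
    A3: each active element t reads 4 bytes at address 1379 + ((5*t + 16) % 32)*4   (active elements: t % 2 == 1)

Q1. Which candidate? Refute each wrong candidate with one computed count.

B: A1 gives 5 transactions, not 4
C: A1 gives 1 transaction, not 4
D: A1 gives 1 transaction, not 4
E: A1 gives 1 transaction, not 4
A: all counts match (4,3,3)

Answer: A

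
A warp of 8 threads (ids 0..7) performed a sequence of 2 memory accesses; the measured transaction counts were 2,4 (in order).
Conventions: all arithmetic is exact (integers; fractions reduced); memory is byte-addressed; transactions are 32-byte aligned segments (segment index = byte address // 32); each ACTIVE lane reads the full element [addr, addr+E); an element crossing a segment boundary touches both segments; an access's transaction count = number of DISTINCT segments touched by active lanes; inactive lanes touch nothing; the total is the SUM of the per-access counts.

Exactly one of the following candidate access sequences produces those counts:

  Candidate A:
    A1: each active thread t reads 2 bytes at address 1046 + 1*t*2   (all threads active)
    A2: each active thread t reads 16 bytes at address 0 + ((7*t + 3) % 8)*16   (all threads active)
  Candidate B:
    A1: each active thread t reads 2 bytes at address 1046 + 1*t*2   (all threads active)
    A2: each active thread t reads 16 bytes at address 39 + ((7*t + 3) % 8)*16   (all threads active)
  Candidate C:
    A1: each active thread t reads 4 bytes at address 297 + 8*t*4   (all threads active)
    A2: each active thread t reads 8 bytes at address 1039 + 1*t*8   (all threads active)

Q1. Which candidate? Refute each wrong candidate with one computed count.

B: A2 gives 5 transactions, not 4
C: A1 gives 8 transactions, not 2
A: all counts match (2,4)

Answer: A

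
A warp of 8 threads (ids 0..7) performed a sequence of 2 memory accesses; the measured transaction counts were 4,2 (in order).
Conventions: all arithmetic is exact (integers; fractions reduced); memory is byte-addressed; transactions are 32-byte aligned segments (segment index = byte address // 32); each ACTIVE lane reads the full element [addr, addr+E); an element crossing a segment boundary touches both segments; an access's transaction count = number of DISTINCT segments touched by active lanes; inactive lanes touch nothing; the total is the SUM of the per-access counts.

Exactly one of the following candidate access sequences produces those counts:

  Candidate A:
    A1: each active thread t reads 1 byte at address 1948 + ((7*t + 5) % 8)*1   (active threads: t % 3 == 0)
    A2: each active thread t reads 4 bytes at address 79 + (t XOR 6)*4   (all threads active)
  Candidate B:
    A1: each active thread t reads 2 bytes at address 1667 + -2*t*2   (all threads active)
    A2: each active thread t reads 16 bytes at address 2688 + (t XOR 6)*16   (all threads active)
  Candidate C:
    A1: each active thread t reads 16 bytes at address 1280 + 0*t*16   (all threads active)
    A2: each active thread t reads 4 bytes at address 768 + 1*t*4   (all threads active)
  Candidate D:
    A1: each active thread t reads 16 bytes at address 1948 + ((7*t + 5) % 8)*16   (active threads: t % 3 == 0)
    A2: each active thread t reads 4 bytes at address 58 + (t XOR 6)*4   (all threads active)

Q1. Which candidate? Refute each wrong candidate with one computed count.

A: A1 gives 2 transactions, not 4
B: A1 gives 2 transactions, not 4
C: A1 gives 1 transaction, not 4
D: all counts match (4,2)

Answer: D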